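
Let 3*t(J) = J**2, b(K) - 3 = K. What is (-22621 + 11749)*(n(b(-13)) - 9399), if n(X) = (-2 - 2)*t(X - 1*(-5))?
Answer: 102548328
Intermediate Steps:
b(K) = 3 + K
t(J) = J**2/3
n(X) = -4*(5 + X)**2/3 (n(X) = (-2 - 2)*((X - 1*(-5))**2/3) = -4*(X + 5)**2/3 = -4*(5 + X)**2/3)
(-22621 + 11749)*(n(b(-13)) - 9399) = (-22621 + 11749)*(-4*(5 + (3 - 13))**2/3 - 9399) = -10872*(-4*(5 - 10)**2/3 - 9399) = -10872*(-4/3*(-5)**2 - 9399) = -10872*(-4/3*25 - 9399) = -10872*(-100/3 - 9399) = -10872*(-28297/3) = 102548328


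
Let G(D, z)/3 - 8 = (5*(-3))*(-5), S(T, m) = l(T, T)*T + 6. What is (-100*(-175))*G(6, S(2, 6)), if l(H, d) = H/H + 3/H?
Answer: 4357500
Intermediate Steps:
l(H, d) = 1 + 3/H
S(T, m) = 9 + T (S(T, m) = ((3 + T)/T)*T + 6 = (3 + T) + 6 = 9 + T)
G(D, z) = 249 (G(D, z) = 24 + 3*((5*(-3))*(-5)) = 24 + 3*(-15*(-5)) = 24 + 3*75 = 24 + 225 = 249)
(-100*(-175))*G(6, S(2, 6)) = -100*(-175)*249 = 17500*249 = 4357500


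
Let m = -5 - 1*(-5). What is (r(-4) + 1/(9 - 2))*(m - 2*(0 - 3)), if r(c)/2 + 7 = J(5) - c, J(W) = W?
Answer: 174/7 ≈ 24.857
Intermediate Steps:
m = 0 (m = -5 + 5 = 0)
r(c) = -4 - 2*c (r(c) = -14 + 2*(5 - c) = -14 + (10 - 2*c) = -4 - 2*c)
(r(-4) + 1/(9 - 2))*(m - 2*(0 - 3)) = ((-4 - 2*(-4)) + 1/(9 - 2))*(0 - 2*(0 - 3)) = ((-4 + 8) + 1/7)*(0 - 2*(-3)) = (4 + ⅐)*(0 + 6) = (29/7)*6 = 174/7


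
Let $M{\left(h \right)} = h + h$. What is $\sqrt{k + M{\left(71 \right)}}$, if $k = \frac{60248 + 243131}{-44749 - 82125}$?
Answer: $\frac{3 \sqrt{249698308794}}{126874} \approx 11.816$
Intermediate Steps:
$M{\left(h \right)} = 2 h$
$k = - \frac{303379}{126874}$ ($k = \frac{303379}{-126874} = 303379 \left(- \frac{1}{126874}\right) = - \frac{303379}{126874} \approx -2.3912$)
$\sqrt{k + M{\left(71 \right)}} = \sqrt{- \frac{303379}{126874} + 2 \cdot 71} = \sqrt{- \frac{303379}{126874} + 142} = \sqrt{\frac{17712729}{126874}} = \frac{3 \sqrt{249698308794}}{126874}$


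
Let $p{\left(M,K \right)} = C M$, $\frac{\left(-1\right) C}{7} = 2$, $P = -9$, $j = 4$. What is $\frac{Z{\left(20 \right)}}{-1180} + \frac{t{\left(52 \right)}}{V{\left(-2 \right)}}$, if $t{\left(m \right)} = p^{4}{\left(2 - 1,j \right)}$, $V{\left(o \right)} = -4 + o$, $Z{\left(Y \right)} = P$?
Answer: $- \frac{22665413}{3540} \approx -6402.7$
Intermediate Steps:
$Z{\left(Y \right)} = -9$
$C = -14$ ($C = \left(-7\right) 2 = -14$)
$p{\left(M,K \right)} = - 14 M$
$t{\left(m \right)} = 38416$ ($t{\left(m \right)} = \left(- 14 \left(2 - 1\right)\right)^{4} = \left(\left(-14\right) 1\right)^{4} = \left(-14\right)^{4} = 38416$)
$\frac{Z{\left(20 \right)}}{-1180} + \frac{t{\left(52 \right)}}{V{\left(-2 \right)}} = - \frac{9}{-1180} + \frac{38416}{-4 - 2} = \left(-9\right) \left(- \frac{1}{1180}\right) + \frac{38416}{-6} = \frac{9}{1180} + 38416 \left(- \frac{1}{6}\right) = \frac{9}{1180} - \frac{19208}{3} = - \frac{22665413}{3540}$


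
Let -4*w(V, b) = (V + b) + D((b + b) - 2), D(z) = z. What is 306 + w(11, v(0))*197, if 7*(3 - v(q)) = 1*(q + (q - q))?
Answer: -1161/2 ≈ -580.50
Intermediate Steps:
v(q) = 3 - q/7 (v(q) = 3 - (q + (q - q))/7 = 3 - (q + 0)/7 = 3 - q/7)
w(V, b) = 1/2 - 3*b/4 - V/4 (w(V, b) = -((V + b) + ((b + b) - 2))/4 = -((V + b) + (2*b - 2))/4 = -((V + b) + (-2 + 2*b))/4 = -(-2 + V + 3*b)/4 = 1/2 - 3*b/4 - V/4)
306 + w(11, v(0))*197 = 306 + (1/2 - 3*(3 - 1/7*0)/4 - 1/4*11)*197 = 306 + (1/2 - 3*(3 + 0)/4 - 11/4)*197 = 306 + (1/2 - 3/4*3 - 11/4)*197 = 306 + (1/2 - 9/4 - 11/4)*197 = 306 - 9/2*197 = 306 - 1773/2 = -1161/2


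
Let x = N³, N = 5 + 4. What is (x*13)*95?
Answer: 900315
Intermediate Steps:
N = 9
x = 729 (x = 9³ = 729)
(x*13)*95 = (729*13)*95 = 9477*95 = 900315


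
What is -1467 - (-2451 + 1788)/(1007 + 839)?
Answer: -208263/142 ≈ -1466.6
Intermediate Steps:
-1467 - (-2451 + 1788)/(1007 + 839) = -1467 - (-663)/1846 = -1467 - 1*(-51/142) = -1467 + 51/142 = -208263/142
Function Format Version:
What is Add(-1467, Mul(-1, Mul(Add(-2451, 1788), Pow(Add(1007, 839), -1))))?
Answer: Rational(-208263, 142) ≈ -1466.6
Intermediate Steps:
Add(-1467, Mul(-1, Mul(Add(-2451, 1788), Pow(Add(1007, 839), -1)))) = Add(-1467, Mul(-1, Mul(-663, Pow(1846, -1)))) = Add(-1467, Mul(-1, Mul(-663, Rational(1, 1846)))) = Add(-1467, Mul(-1, Rational(-51, 142))) = Add(-1467, Rational(51, 142)) = Rational(-208263, 142)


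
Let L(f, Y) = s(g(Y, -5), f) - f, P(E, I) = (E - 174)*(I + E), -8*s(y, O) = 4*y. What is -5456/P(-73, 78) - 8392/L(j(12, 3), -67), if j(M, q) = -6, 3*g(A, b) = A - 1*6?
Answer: -61590016/134615 ≈ -457.53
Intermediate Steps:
g(A, b) = -2 + A/3 (g(A, b) = (A - 1*6)/3 = (A - 6)/3 = (-6 + A)/3 = -2 + A/3)
s(y, O) = -y/2
P(E, I) = (-174 + E)*(E + I)
L(f, Y) = 1 - f - Y/6 (L(f, Y) = -(-2 + Y/3)/2 - f = (1 - Y/6) - f = 1 - f - Y/6)
-5456/P(-73, 78) - 8392/L(j(12, 3), -67) = -5456/((-73)² - 174*(-73) - 174*78 - 73*78) - 8392/(1 - 1*(-6) - ⅙*(-67)) = -5456/(5329 + 12702 - 13572 - 5694) - 8392/(1 + 6 + 67/6) = -5456/(-1235) - 8392/109/6 = -5456*(-1/1235) - 8392*6/109 = 5456/1235 - 50352/109 = -61590016/134615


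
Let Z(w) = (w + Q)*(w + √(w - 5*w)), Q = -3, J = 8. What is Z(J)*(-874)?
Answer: -34960 - 17480*I*√2 ≈ -34960.0 - 24720.0*I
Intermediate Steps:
Z(w) = (-3 + w)*(w + 2*√(-w)) (Z(w) = (w - 3)*(w + √(w - 5*w)) = (-3 + w)*(w + √(-4*w)) = (-3 + w)*(w + 2*√(-w)))
Z(J)*(-874) = (8² - 6*2*I*√2 - 3*8 - 2*(-16*I*√2))*(-874) = (64 - 12*I*√2 - 24 - (-32)*I*√2)*(-874) = (64 - 12*I*√2 - 24 + 32*I*√2)*(-874) = (40 + 20*I*√2)*(-874) = -34960 - 17480*I*√2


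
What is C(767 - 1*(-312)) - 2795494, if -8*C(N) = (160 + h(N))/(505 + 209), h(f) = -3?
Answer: -15967861885/5712 ≈ -2.7955e+6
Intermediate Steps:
C(N) = -157/5712 (C(N) = -(160 - 3)/(8*(505 + 209)) = -157/(8*714) = -⅛*157/714 = -157/5712)
C(767 - 1*(-312)) - 2795494 = -157/5712 - 2795494 = -15967861885/5712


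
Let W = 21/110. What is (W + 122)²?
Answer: 180660481/12100 ≈ 14931.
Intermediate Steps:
W = 21/110 (W = 21*(1/110) = 21/110 ≈ 0.19091)
(W + 122)² = (21/110 + 122)² = (13441/110)² = 180660481/12100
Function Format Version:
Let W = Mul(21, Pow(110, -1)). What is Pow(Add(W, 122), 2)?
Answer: Rational(180660481, 12100) ≈ 14931.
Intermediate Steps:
W = Rational(21, 110) (W = Mul(21, Rational(1, 110)) = Rational(21, 110) ≈ 0.19091)
Pow(Add(W, 122), 2) = Pow(Add(Rational(21, 110), 122), 2) = Pow(Rational(13441, 110), 2) = Rational(180660481, 12100)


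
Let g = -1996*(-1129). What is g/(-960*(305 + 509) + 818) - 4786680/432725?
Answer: -471172657886/33779465495 ≈ -13.948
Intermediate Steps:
g = 2253484
g/(-960*(305 + 509) + 818) - 4786680/432725 = 2253484/(-960*(305 + 509) + 818) - 4786680/432725 = 2253484/(-960*814 + 818) - 4786680*1/432725 = 2253484/(-781440 + 818) - 957336/86545 = 2253484/(-780622) - 957336/86545 = 2253484*(-1/780622) - 957336/86545 = -1126742/390311 - 957336/86545 = -471172657886/33779465495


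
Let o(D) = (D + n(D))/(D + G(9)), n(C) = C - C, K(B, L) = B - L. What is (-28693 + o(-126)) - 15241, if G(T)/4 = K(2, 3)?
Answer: -2855647/65 ≈ -43933.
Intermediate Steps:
G(T) = -4 (G(T) = 4*(2 - 1*3) = 4*(2 - 3) = 4*(-1) = -4)
n(C) = 0
o(D) = D/(-4 + D) (o(D) = (D + 0)/(D - 4) = D/(-4 + D))
(-28693 + o(-126)) - 15241 = (-28693 - 126/(-4 - 126)) - 15241 = (-28693 - 126/(-130)) - 15241 = (-28693 - 126*(-1/130)) - 15241 = (-28693 + 63/65) - 15241 = -1864982/65 - 15241 = -2855647/65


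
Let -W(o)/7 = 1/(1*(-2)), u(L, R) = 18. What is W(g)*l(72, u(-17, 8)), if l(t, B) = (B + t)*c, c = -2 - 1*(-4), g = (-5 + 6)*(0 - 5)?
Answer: 630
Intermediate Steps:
g = -5 (g = 1*(-5) = -5)
c = 2 (c = -2 + 4 = 2)
W(o) = 7/2 (W(o) = -7/(1*(-2)) = -7/(-2) = -7*(-½) = 7/2)
l(t, B) = 2*B + 2*t (l(t, B) = (B + t)*2 = 2*B + 2*t)
W(g)*l(72, u(-17, 8)) = 7*(2*18 + 2*72)/2 = 7*(36 + 144)/2 = (7/2)*180 = 630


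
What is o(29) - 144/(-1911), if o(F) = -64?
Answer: -40720/637 ≈ -63.925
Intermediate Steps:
o(29) - 144/(-1911) = -64 - 144/(-1911) = -64 - 144*(-1/1911) = -64 + 48/637 = -40720/637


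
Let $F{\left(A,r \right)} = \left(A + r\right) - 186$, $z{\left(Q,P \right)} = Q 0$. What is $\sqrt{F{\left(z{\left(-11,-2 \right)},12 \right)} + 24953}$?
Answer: $\sqrt{24779} \approx 157.41$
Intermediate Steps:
$z{\left(Q,P \right)} = 0$
$F{\left(A,r \right)} = -186 + A + r$
$\sqrt{F{\left(z{\left(-11,-2 \right)},12 \right)} + 24953} = \sqrt{\left(-186 + 0 + 12\right) + 24953} = \sqrt{-174 + 24953} = \sqrt{24779}$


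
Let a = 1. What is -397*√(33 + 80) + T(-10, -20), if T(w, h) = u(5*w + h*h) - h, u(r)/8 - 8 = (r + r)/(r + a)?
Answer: 35084/351 - 397*√113 ≈ -4120.2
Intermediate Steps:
u(r) = 64 + 16*r/(1 + r) (u(r) = 64 + 8*((r + r)/(r + 1)) = 64 + 8*((2*r)/(1 + r)) = 64 + 8*(2*r/(1 + r)) = 64 + 16*r/(1 + r))
T(w, h) = -h + 16*(4 + 5*h² + 25*w)/(1 + h² + 5*w) (T(w, h) = 16*(4 + 5*(5*w + h*h))/(1 + (5*w + h*h)) - h = 16*(4 + 5*(5*w + h²))/(1 + (5*w + h²)) - h = 16*(4 + 5*(h² + 5*w))/(1 + (h² + 5*w)) - h = 16*(4 + (5*h² + 25*w))/(1 + h² + 5*w) - h = 16*(4 + 5*h² + 25*w)/(1 + h² + 5*w) - h = -h + 16*(4 + 5*h² + 25*w)/(1 + h² + 5*w))
-397*√(33 + 80) + T(-10, -20) = -397*√(33 + 80) + (64 + 80*(-20)² + 400*(-10) - 1*(-20)*(1 + (-20)² + 5*(-10)))/(1 + (-20)² + 5*(-10)) = -397*√113 + (64 + 80*400 - 4000 - 1*(-20)*(1 + 400 - 50))/(1 + 400 - 50) = -397*√113 + (64 + 32000 - 4000 - 1*(-20)*351)/351 = -397*√113 + (64 + 32000 - 4000 + 7020)/351 = -397*√113 + (1/351)*35084 = -397*√113 + 35084/351 = 35084/351 - 397*√113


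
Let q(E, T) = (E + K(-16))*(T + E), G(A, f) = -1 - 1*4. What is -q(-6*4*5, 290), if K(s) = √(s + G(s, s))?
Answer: 20400 - 170*I*√21 ≈ 20400.0 - 779.04*I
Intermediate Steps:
G(A, f) = -5 (G(A, f) = -1 - 4 = -5)
K(s) = √(-5 + s) (K(s) = √(s - 5) = √(-5 + s))
q(E, T) = (E + T)*(E + I*√21) (q(E, T) = (E + √(-5 - 16))*(T + E) = (E + √(-21))*(E + T) = (E + I*√21)*(E + T) = (E + T)*(E + I*√21))
-q(-6*4*5, 290) = -((-6*4*5)² + (-6*4*5)*290 + I*(-6*4*5)*√21 + I*290*√21) = -((-24*5)² - 24*5*290 + I*(-24*5)*√21 + 290*I*√21) = -((-120)² - 120*290 + I*(-120)*√21 + 290*I*√21) = -(14400 - 34800 - 120*I*√21 + 290*I*√21) = -(-20400 + 170*I*√21) = 20400 - 170*I*√21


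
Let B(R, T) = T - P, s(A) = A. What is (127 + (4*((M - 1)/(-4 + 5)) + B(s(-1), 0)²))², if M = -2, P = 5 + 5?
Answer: 46225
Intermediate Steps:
P = 10
B(R, T) = -10 + T (B(R, T) = T - 1*10 = T - 10 = -10 + T)
(127 + (4*((M - 1)/(-4 + 5)) + B(s(-1), 0)²))² = (127 + (4*((-2 - 1)/(-4 + 5)) + (-10 + 0)²))² = (127 + (4*(-3/1) + (-10)²))² = (127 + (4*(-3*1) + 100))² = (127 + (4*(-3) + 100))² = (127 + (-12 + 100))² = (127 + 88)² = 215² = 46225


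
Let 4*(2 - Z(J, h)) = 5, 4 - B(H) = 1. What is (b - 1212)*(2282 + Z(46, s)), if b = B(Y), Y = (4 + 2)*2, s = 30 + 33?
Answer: -11039379/4 ≈ -2.7598e+6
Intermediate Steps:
s = 63
Y = 12 (Y = 6*2 = 12)
B(H) = 3 (B(H) = 4 - 1*1 = 4 - 1 = 3)
b = 3
Z(J, h) = ¾ (Z(J, h) = 2 - ¼*5 = 2 - 5/4 = ¾)
(b - 1212)*(2282 + Z(46, s)) = (3 - 1212)*(2282 + ¾) = -1209*9131/4 = -11039379/4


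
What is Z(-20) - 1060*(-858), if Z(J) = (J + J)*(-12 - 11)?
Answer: 910400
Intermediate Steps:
Z(J) = -46*J (Z(J) = (2*J)*(-23) = -46*J)
Z(-20) - 1060*(-858) = -46*(-20) - 1060*(-858) = 920 + 909480 = 910400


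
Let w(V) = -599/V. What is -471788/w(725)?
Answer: 342046300/599 ≈ 5.7103e+5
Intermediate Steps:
-471788/w(725) = -471788/((-599/725)) = -471788/((-599*1/725)) = -471788/(-599/725) = -471788*(-725/599) = 342046300/599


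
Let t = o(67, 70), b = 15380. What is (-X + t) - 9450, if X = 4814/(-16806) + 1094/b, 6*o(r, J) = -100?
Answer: -203904427537/21539690 ≈ -9466.5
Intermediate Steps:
o(r, J) = -50/3 (o(r, J) = (⅙)*(-100) = -50/3)
t = -50/3 ≈ -16.667
X = -13913389/64619070 (X = 4814/(-16806) + 1094/15380 = 4814*(-1/16806) + 1094*(1/15380) = -2407/8403 + 547/7690 = -13913389/64619070 ≈ -0.21531)
(-X + t) - 9450 = (-1*(-13913389/64619070) - 50/3) - 9450 = (13913389/64619070 - 50/3) - 9450 = -354357037/21539690 - 9450 = -203904427537/21539690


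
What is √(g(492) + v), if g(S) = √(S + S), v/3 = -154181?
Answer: √(-462543 + 2*√246) ≈ 680.08*I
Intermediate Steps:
v = -462543 (v = 3*(-154181) = -462543)
g(S) = √2*√S (g(S) = √(2*S) = √2*√S)
√(g(492) + v) = √(√2*√492 - 462543) = √(√2*(2*√123) - 462543) = √(2*√246 - 462543) = √(-462543 + 2*√246)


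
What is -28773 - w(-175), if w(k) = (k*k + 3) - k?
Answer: -59576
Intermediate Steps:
w(k) = 3 + k² - k (w(k) = (k² + 3) - k = (3 + k²) - k = 3 + k² - k)
-28773 - w(-175) = -28773 - (3 + (-175)² - 1*(-175)) = -28773 - (3 + 30625 + 175) = -28773 - 1*30803 = -28773 - 30803 = -59576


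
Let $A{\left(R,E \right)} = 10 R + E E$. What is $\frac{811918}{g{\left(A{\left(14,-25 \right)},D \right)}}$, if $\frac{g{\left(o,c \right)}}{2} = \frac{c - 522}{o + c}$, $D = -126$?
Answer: $- \frac{28823089}{72} \approx -4.0032 \cdot 10^{5}$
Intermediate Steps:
$A{\left(R,E \right)} = E^{2} + 10 R$ ($A{\left(R,E \right)} = 10 R + E^{2} = E^{2} + 10 R$)
$g{\left(o,c \right)} = \frac{2 \left(-522 + c\right)}{c + o}$ ($g{\left(o,c \right)} = 2 \frac{c - 522}{o + c} = 2 \frac{-522 + c}{c + o} = \frac{2 \left(-522 + c\right)}{c + o}$)
$\frac{811918}{g{\left(A{\left(14,-25 \right)},D \right)}} = \frac{811918}{2 \frac{1}{-126 + \left(\left(-25\right)^{2} + 10 \cdot 14\right)} \left(-522 - 126\right)} = \frac{811918}{2 \frac{1}{-126 + \left(625 + 140\right)} \left(-648\right)} = \frac{811918}{2 \frac{1}{-126 + 765} \left(-648\right)} = \frac{811918}{2 \cdot \frac{1}{639} \left(-648\right)} = \frac{811918}{- \frac{144}{71}} = 811918 \left(- \frac{71}{144}\right) = - \frac{28823089}{72}$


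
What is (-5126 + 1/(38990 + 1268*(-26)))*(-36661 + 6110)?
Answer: 943071822821/6022 ≈ 1.5660e+8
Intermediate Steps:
(-5126 + 1/(38990 + 1268*(-26)))*(-36661 + 6110) = (-5126 + 1/(38990 - 32968))*(-30551) = (-5126 + 1/6022)*(-30551) = -30868771/6022*(-30551) = 943071822821/6022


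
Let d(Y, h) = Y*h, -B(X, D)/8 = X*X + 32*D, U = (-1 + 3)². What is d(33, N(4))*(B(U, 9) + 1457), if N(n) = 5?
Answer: -160875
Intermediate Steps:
U = 4 (U = 2² = 4)
B(X, D) = -256*D - 8*X² (B(X, D) = -8*(X*X + 32*D) = -8*(X² + 32*D) = -256*D - 8*X²)
d(33, N(4))*(B(U, 9) + 1457) = (33*5)*((-256*9 - 8*4²) + 1457) = 165*((-2304 - 8*16) + 1457) = 165*((-2304 - 128) + 1457) = 165*(-2432 + 1457) = 165*(-975) = -160875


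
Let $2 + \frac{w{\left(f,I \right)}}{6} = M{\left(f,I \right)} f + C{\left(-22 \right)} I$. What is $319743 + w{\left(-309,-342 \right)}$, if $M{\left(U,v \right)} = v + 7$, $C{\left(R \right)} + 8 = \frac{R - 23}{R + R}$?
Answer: $\frac{10506522}{11} \approx 9.5514 \cdot 10^{5}$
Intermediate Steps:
$C{\left(R \right)} = -8 + \frac{-23 + R}{2 R}$ ($C{\left(R \right)} = -8 + \frac{R - 23}{R + R} = -8 + \frac{-23 + R}{2 R}$)
$M{\left(U,v \right)} = 7 + v$
$w{\left(f,I \right)} = -12 - \frac{921 I}{22} + 6 f \left(7 + I\right)$ ($w{\left(f,I \right)} = -12 + 6 \left(\left(7 + I\right) f + \frac{-23 - -330}{2 \left(-22\right)} I\right) = -12 + 6 \left(f \left(7 + I\right) + \frac{1}{2} \left(- \frac{1}{22}\right) \left(-23 + 330\right) I\right) = -12 + 6 \left(f \left(7 + I\right) + \frac{1}{2} \left(- \frac{1}{22}\right) 307 I\right) = -12 + 6 \left(f \left(7 + I\right) - \frac{307 I}{44}\right) = -12 + 6 \left(- \frac{307 I}{44} + f \left(7 + I\right)\right) = -12 - \left(\frac{921 I}{22} - 6 f \left(7 + I\right)\right) = -12 - \frac{921 I}{22} + 6 f \left(7 + I\right)$)
$319743 + w{\left(-309,-342 \right)} = 319743 - \left(- \frac{157359}{11} + 1854 \left(7 - 342\right)\right) = 319743 + \left(-12 + \frac{157491}{11} + 6 \left(-309\right) \left(-335\right)\right) = 319743 + \left(-12 + \frac{157491}{11} + 621090\right) = 319743 + \frac{6989349}{11} = \frac{10506522}{11}$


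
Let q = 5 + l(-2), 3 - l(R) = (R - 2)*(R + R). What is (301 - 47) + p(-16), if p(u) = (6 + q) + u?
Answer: 236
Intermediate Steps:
l(R) = 3 - 2*R*(-2 + R) (l(R) = 3 - (R - 2)*(R + R) = 3 - (-2 + R)*2*R = 3 - 2*R*(-2 + R))
q = -8 (q = 5 + (3 - 2*(-2)² + 4*(-2)) = 5 + (3 - 2*4 - 8) = 5 + (3 - 8 - 8) = 5 - 13 = -8)
p(u) = -2 + u (p(u) = (6 - 8) + u = -2 + u)
(301 - 47) + p(-16) = (301 - 47) + (-2 - 16) = 254 - 18 = 236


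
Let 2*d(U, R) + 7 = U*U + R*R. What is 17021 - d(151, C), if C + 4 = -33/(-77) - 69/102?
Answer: 636109591/113288 ≈ 5615.0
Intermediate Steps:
C = -1011/238 (C = -4 + (-33/(-77) - 69/102) = -4 + (-33*(-1/77) - 69*1/102) = -4 + (3/7 - 23/34) = -4 - 59/238 = -1011/238 ≈ -4.2479)
d(U, R) = -7/2 + R²/2 + U²/2 (d(U, R) = -7/2 + (U*U + R*R)/2 = -7/2 + (U² + R²)/2 = -7/2 + (R² + U²)/2 = -7/2 + (R²/2 + U²/2) = -7/2 + R²/2 + U²/2)
17021 - d(151, C) = 17021 - (-7/2 + (-1011/238)²/2 + (½)*151²) = 17021 - (-7/2 + (½)*(1022121/56644) + (½)*22801) = 17021 - (-7/2 + 1022121/113288 + 22801/2) = 17021 - 1*1292165457/113288 = 17021 - 1292165457/113288 = 636109591/113288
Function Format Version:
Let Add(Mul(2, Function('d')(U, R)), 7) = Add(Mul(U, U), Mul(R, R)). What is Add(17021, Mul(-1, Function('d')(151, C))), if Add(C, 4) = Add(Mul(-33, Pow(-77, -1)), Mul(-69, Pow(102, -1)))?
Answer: Rational(636109591, 113288) ≈ 5615.0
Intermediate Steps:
C = Rational(-1011, 238) (C = Add(-4, Add(Mul(-33, Pow(-77, -1)), Mul(-69, Pow(102, -1)))) = Add(-4, Add(Mul(-33, Rational(-1, 77)), Mul(-69, Rational(1, 102)))) = Add(-4, Add(Rational(3, 7), Rational(-23, 34))) = Add(-4, Rational(-59, 238)) = Rational(-1011, 238) ≈ -4.2479)
Function('d')(U, R) = Add(Rational(-7, 2), Mul(Rational(1, 2), Pow(R, 2)), Mul(Rational(1, 2), Pow(U, 2))) (Function('d')(U, R) = Add(Rational(-7, 2), Mul(Rational(1, 2), Add(Mul(U, U), Mul(R, R)))) = Add(Rational(-7, 2), Mul(Rational(1, 2), Add(Pow(U, 2), Pow(R, 2)))) = Add(Rational(-7, 2), Mul(Rational(1, 2), Add(Pow(R, 2), Pow(U, 2)))) = Add(Rational(-7, 2), Add(Mul(Rational(1, 2), Pow(R, 2)), Mul(Rational(1, 2), Pow(U, 2)))) = Add(Rational(-7, 2), Mul(Rational(1, 2), Pow(R, 2)), Mul(Rational(1, 2), Pow(U, 2))))
Add(17021, Mul(-1, Function('d')(151, C))) = Add(17021, Mul(-1, Add(Rational(-7, 2), Mul(Rational(1, 2), Pow(Rational(-1011, 238), 2)), Mul(Rational(1, 2), Pow(151, 2))))) = Add(17021, Mul(-1, Add(Rational(-7, 2), Mul(Rational(1, 2), Rational(1022121, 56644)), Mul(Rational(1, 2), 22801)))) = Add(17021, Mul(-1, Add(Rational(-7, 2), Rational(1022121, 113288), Rational(22801, 2)))) = Add(17021, Mul(-1, Rational(1292165457, 113288))) = Add(17021, Rational(-1292165457, 113288)) = Rational(636109591, 113288)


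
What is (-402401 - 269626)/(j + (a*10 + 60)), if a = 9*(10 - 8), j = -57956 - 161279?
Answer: 672027/218995 ≈ 3.0687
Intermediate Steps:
j = -219235
a = 18 (a = 9*2 = 18)
(-402401 - 269626)/(j + (a*10 + 60)) = (-402401 - 269626)/(-219235 + (18*10 + 60)) = -672027/(-219235 + (180 + 60)) = -672027/(-219235 + 240) = -672027/(-218995) = -672027*(-1/218995) = 672027/218995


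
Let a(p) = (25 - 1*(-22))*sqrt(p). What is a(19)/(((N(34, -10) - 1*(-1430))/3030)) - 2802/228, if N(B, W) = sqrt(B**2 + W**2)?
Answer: -467/38 - 71205*sqrt(5966)/510911 + 50911575*sqrt(19)/510911 ≈ 411.30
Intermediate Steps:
a(p) = 47*sqrt(p) (a(p) = (25 + 22)*sqrt(p) = 47*sqrt(p))
a(19)/(((N(34, -10) - 1*(-1430))/3030)) - 2802/228 = (47*sqrt(19))/(((sqrt(34**2 + (-10)**2) - 1*(-1430))/3030)) - 2802/228 = (47*sqrt(19))/(((sqrt(1156 + 100) + 1430)*(1/3030))) - 2802*1/228 = (47*sqrt(19))/(((sqrt(1256) + 1430)*(1/3030))) - 467/38 = (47*sqrt(19))/(((2*sqrt(314) + 1430)*(1/3030))) - 467/38 = (47*sqrt(19))/(((1430 + 2*sqrt(314))*(1/3030))) - 467/38 = (47*sqrt(19))/(143/303 + sqrt(314)/1515) - 467/38 = 47*sqrt(19)/(143/303 + sqrt(314)/1515) - 467/38 = -467/38 + 47*sqrt(19)/(143/303 + sqrt(314)/1515)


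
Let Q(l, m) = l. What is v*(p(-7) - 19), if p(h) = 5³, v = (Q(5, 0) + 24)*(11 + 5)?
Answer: 49184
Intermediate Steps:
v = 464 (v = (5 + 24)*(11 + 5) = 29*16 = 464)
p(h) = 125
v*(p(-7) - 19) = 464*(125 - 19) = 464*106 = 49184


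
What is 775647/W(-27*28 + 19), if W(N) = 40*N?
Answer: -775647/29480 ≈ -26.311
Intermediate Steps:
775647/W(-27*28 + 19) = 775647/((40*(-27*28 + 19))) = 775647/((40*(-756 + 19))) = 775647/((40*(-737))) = 775647/(-29480) = 775647*(-1/29480) = -775647/29480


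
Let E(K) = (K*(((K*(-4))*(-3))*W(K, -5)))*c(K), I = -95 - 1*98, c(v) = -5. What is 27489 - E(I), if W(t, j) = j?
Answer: -11147211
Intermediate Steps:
I = -193 (I = -95 - 98 = -193)
E(K) = 300*K² (E(K) = (K*(((K*(-4))*(-3))*(-5)))*(-5) = (K*((-4*K*(-3))*(-5)))*(-5) = (K*((12*K)*(-5)))*(-5) = (K*(-60*K))*(-5) = -60*K²*(-5) = 300*K²)
27489 - E(I) = 27489 - 300*(-193)² = 27489 - 300*37249 = 27489 - 1*11174700 = 27489 - 11174700 = -11147211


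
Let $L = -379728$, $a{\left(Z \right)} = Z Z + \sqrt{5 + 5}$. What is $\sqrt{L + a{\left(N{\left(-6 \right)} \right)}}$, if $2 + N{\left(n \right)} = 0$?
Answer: $\sqrt{-379724 + \sqrt{10}} \approx 616.21 i$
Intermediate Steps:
$N{\left(n \right)} = -2$ ($N{\left(n \right)} = -2 + 0 = -2$)
$a{\left(Z \right)} = \sqrt{10} + Z^{2}$ ($a{\left(Z \right)} = Z^{2} + \sqrt{10} = \sqrt{10} + Z^{2}$)
$\sqrt{L + a{\left(N{\left(-6 \right)} \right)}} = \sqrt{-379728 + \left(\sqrt{10} + \left(-2\right)^{2}\right)} = \sqrt{-379728 + \left(\sqrt{10} + 4\right)} = \sqrt{-379728 + \left(4 + \sqrt{10}\right)} = \sqrt{-379724 + \sqrt{10}}$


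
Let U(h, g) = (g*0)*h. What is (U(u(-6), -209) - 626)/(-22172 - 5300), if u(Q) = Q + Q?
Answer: 313/13736 ≈ 0.022787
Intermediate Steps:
u(Q) = 2*Q
U(h, g) = 0 (U(h, g) = 0*h = 0)
(U(u(-6), -209) - 626)/(-22172 - 5300) = (0 - 626)/(-22172 - 5300) = -626/(-27472) = -626*(-1/27472) = 313/13736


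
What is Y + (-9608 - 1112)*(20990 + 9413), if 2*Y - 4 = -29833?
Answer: -651870149/2 ≈ -3.2594e+8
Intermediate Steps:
Y = -29829/2 (Y = 2 + (½)*(-29833) = 2 - 29833/2 = -29829/2 ≈ -14915.)
Y + (-9608 - 1112)*(20990 + 9413) = -29829/2 + (-9608 - 1112)*(20990 + 9413) = -29829/2 - 10720*30403 = -29829/2 - 325920160 = -651870149/2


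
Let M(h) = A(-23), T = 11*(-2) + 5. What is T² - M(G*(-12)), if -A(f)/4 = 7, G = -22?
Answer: 317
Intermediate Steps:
A(f) = -28 (A(f) = -4*7 = -28)
T = -17 (T = -22 + 5 = -17)
M(h) = -28
T² - M(G*(-12)) = (-17)² - 1*(-28) = 289 + 28 = 317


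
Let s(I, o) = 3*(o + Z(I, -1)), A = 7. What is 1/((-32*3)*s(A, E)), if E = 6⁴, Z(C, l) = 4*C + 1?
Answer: -1/381600 ≈ -2.6205e-6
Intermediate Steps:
Z(C, l) = 1 + 4*C
E = 1296
s(I, o) = 3 + 3*o + 12*I (s(I, o) = 3*(o + (1 + 4*I)) = 3*(1 + o + 4*I) = 3 + 3*o + 12*I)
1/((-32*3)*s(A, E)) = 1/((-32*3)*(3 + 3*1296 + 12*7)) = 1/(-96*(3 + 3888 + 84)) = 1/(-96*3975) = 1/(-381600) = -1/381600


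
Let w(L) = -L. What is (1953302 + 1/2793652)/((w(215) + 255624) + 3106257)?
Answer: 5456846038905/9391324944232 ≈ 0.58105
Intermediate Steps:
(1953302 + 1/2793652)/((w(215) + 255624) + 3106257) = (1953302 + 1/2793652)/((-1*215 + 255624) + 3106257) = (1953302 + 1/2793652)/((-215 + 255624) + 3106257) = 5456846038905/(2793652*(255409 + 3106257)) = (5456846038905/2793652)/3361666 = (5456846038905/2793652)*(1/3361666) = 5456846038905/9391324944232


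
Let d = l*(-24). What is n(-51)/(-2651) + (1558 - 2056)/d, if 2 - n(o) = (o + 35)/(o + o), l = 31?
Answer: 11210027/16764924 ≈ 0.66866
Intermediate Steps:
d = -744 (d = 31*(-24) = -744)
n(o) = 2 - (35 + o)/(2*o) (n(o) = 2 - (o + 35)/(o + o) = 2 - (35 + o)/(2*o))
n(-51)/(-2651) + (1558 - 2056)/d = ((½)*(-35 + 3*(-51))/(-51))/(-2651) + (1558 - 2056)/(-744) = ((½)*(-1/51)*(-35 - 153))*(-1/2651) - 498*(-1/744) = ((½)*(-1/51)*(-188))*(-1/2651) + 83/124 = (94/51)*(-1/2651) + 83/124 = -94/135201 + 83/124 = 11210027/16764924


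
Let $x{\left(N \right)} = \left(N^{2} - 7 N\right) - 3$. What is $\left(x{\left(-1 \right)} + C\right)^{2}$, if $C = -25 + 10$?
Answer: $100$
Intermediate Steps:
$x{\left(N \right)} = -3 + N^{2} - 7 N$
$C = -15$
$\left(x{\left(-1 \right)} + C\right)^{2} = \left(\left(-3 + \left(-1\right)^{2} - -7\right) - 15\right)^{2} = \left(\left(-3 + 1 + 7\right) - 15\right)^{2} = \left(5 - 15\right)^{2} = \left(-10\right)^{2} = 100$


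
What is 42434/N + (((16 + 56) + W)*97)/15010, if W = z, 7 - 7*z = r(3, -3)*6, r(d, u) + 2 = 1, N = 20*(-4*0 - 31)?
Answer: -22137240/325717 ≈ -67.965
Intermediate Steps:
N = -620 (N = 20*(0 - 31) = 20*(-31) = -620)
r(d, u) = -1 (r(d, u) = -2 + 1 = -1)
z = 13/7 (z = 1 - (-1)*6/7 = 1 - ⅐*(-6) = 1 + 6/7 = 13/7 ≈ 1.8571)
W = 13/7 ≈ 1.8571
42434/N + (((16 + 56) + W)*97)/15010 = 42434/(-620) + (((16 + 56) + 13/7)*97)/15010 = 42434*(-1/620) + ((72 + 13/7)*97)*(1/15010) = -21217/310 + ((517/7)*97)*(1/15010) = -21217/310 + (50149/7)*(1/15010) = -21217/310 + 50149/105070 = -22137240/325717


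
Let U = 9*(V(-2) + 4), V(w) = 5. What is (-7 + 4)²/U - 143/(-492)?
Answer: 593/1476 ≈ 0.40176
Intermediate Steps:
U = 81 (U = 9*(5 + 4) = 9*9 = 81)
(-7 + 4)²/U - 143/(-492) = (-7 + 4)²/81 - 143/(-492) = (-3)²*(1/81) - 143*(-1/492) = 9*(1/81) + 143/492 = ⅑ + 143/492 = 593/1476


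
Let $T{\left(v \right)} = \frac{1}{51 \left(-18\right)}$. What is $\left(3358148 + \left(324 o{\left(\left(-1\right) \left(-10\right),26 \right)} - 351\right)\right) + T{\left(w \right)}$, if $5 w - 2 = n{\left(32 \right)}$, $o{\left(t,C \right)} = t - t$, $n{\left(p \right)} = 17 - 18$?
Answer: $\frac{3082457645}{918} \approx 3.3578 \cdot 10^{6}$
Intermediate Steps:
$n{\left(p \right)} = -1$ ($n{\left(p \right)} = 17 - 18 = -1$)
$o{\left(t,C \right)} = 0$
$w = \frac{1}{5}$ ($w = \frac{2}{5} + \frac{1}{5} \left(-1\right) = \frac{2}{5} - \frac{1}{5} = \frac{1}{5} \approx 0.2$)
$T{\left(v \right)} = - \frac{1}{918}$ ($T{\left(v \right)} = \frac{1}{-918} = - \frac{1}{918}$)
$\left(3358148 + \left(324 o{\left(\left(-1\right) \left(-10\right),26 \right)} - 351\right)\right) + T{\left(w \right)} = \left(3358148 + \left(324 \cdot 0 - 351\right)\right) - \frac{1}{918} = \left(3358148 + \left(0 - 351\right)\right) - \frac{1}{918} = \left(3358148 - 351\right) - \frac{1}{918} = 3357797 - \frac{1}{918} = \frac{3082457645}{918}$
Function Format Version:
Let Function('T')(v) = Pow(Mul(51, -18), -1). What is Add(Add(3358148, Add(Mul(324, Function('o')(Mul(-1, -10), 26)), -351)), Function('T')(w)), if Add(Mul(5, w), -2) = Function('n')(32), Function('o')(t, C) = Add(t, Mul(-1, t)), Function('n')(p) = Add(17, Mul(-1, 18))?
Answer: Rational(3082457645, 918) ≈ 3.3578e+6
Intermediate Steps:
Function('n')(p) = -1 (Function('n')(p) = Add(17, -18) = -1)
Function('o')(t, C) = 0
w = Rational(1, 5) (w = Add(Rational(2, 5), Mul(Rational(1, 5), -1)) = Add(Rational(2, 5), Rational(-1, 5)) = Rational(1, 5) ≈ 0.20000)
Function('T')(v) = Rational(-1, 918) (Function('T')(v) = Pow(-918, -1) = Rational(-1, 918))
Add(Add(3358148, Add(Mul(324, Function('o')(Mul(-1, -10), 26)), -351)), Function('T')(w)) = Add(Add(3358148, Add(Mul(324, 0), -351)), Rational(-1, 918)) = Add(Add(3358148, Add(0, -351)), Rational(-1, 918)) = Add(Add(3358148, -351), Rational(-1, 918)) = Add(3357797, Rational(-1, 918)) = Rational(3082457645, 918)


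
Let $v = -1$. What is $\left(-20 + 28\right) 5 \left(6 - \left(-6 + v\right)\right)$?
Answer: $520$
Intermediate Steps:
$\left(-20 + 28\right) 5 \left(6 - \left(-6 + v\right)\right) = \left(-20 + 28\right) 5 \left(6 + \left(6 - -1\right)\right) = 8 \cdot 5 \left(6 + \left(6 + 1\right)\right) = 8 \cdot 5 \left(6 + 7\right) = 8 \cdot 5 \cdot 13 = 8 \cdot 65 = 520$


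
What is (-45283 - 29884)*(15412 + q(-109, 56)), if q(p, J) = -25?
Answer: -1156594629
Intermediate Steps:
(-45283 - 29884)*(15412 + q(-109, 56)) = (-45283 - 29884)*(15412 - 25) = -75167*15387 = -1156594629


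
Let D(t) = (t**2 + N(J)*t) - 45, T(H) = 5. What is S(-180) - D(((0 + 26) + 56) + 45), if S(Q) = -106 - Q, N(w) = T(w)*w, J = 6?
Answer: -19820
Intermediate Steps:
N(w) = 5*w
D(t) = -45 + t**2 + 30*t (D(t) = (t**2 + (5*6)*t) - 45 = (t**2 + 30*t) - 45 = -45 + t**2 + 30*t)
S(-180) - D(((0 + 26) + 56) + 45) = (-106 - 1*(-180)) - (-45 + (((0 + 26) + 56) + 45)**2 + 30*(((0 + 26) + 56) + 45)) = (-106 + 180) - (-45 + ((26 + 56) + 45)**2 + 30*((26 + 56) + 45)) = 74 - (-45 + (82 + 45)**2 + 30*(82 + 45)) = 74 - (-45 + 127**2 + 30*127) = 74 - (-45 + 16129 + 3810) = 74 - 1*19894 = 74 - 19894 = -19820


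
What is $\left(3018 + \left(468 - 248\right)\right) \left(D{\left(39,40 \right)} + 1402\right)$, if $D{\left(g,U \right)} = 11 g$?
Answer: $5928778$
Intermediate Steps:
$\left(3018 + \left(468 - 248\right)\right) \left(D{\left(39,40 \right)} + 1402\right) = \left(3018 + \left(468 - 248\right)\right) \left(11 \cdot 39 + 1402\right) = \left(3018 + 220\right) \left(429 + 1402\right) = 3238 \cdot 1831 = 5928778$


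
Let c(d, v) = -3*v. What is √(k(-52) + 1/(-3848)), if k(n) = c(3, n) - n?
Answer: √769968446/1924 ≈ 14.422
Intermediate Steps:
k(n) = -4*n (k(n) = -3*n - n = -4*n)
√(k(-52) + 1/(-3848)) = √(-4*(-52) + 1/(-3848)) = √(208 - 1/3848) = √(800383/3848) = √769968446/1924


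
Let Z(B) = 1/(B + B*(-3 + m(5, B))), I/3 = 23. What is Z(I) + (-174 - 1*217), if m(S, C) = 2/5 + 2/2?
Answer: -80942/207 ≈ -391.02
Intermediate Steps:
I = 69 (I = 3*23 = 69)
m(S, C) = 7/5 (m(S, C) = 2*(⅕) + 2*(½) = ⅖ + 1 = 7/5)
Z(B) = -5/(3*B) (Z(B) = 1/(B + B*(-3 + 7/5)) = 1/(B + B*(-8/5)) = 1/(B - 8*B/5) = 1/(-3*B/5) = -5/(3*B))
Z(I) + (-174 - 1*217) = -5/3/69 + (-174 - 1*217) = -5/3*1/69 + (-174 - 217) = -5/207 - 391 = -80942/207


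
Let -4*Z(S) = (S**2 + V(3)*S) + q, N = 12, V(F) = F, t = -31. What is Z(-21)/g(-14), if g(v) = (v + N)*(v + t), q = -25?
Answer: -353/360 ≈ -0.98056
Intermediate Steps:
Z(S) = 25/4 - 3*S/4 - S**2/4 (Z(S) = -((S**2 + 3*S) - 25)/4 = -(-25 + S**2 + 3*S)/4 = 25/4 - 3*S/4 - S**2/4)
g(v) = (-31 + v)*(12 + v) (g(v) = (v + 12)*(v - 31) = (12 + v)*(-31 + v) = (-31 + v)*(12 + v))
Z(-21)/g(-14) = (25/4 - 3/4*(-21) - 1/4*(-21)**2)/(-372 + (-14)**2 - 19*(-14)) = (25/4 + 63/4 - 1/4*441)/(-372 + 196 + 266) = (25/4 + 63/4 - 441/4)/90 = -353/4*1/90 = -353/360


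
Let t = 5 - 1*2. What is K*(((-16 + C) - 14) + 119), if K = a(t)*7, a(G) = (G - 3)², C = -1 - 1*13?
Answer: 0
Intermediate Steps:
t = 3 (t = 5 - 2 = 3)
C = -14 (C = -1 - 13 = -14)
a(G) = (-3 + G)²
K = 0 (K = (-3 + 3)²*7 = 0²*7 = 0*7 = 0)
K*(((-16 + C) - 14) + 119) = 0*(((-16 - 14) - 14) + 119) = 0*((-30 - 14) + 119) = 0*(-44 + 119) = 0*75 = 0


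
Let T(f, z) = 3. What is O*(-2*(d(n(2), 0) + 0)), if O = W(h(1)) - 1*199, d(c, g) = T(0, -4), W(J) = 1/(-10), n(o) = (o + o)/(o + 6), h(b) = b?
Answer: 5973/5 ≈ 1194.6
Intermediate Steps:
n(o) = 2*o/(6 + o) (n(o) = (2*o)/(6 + o) = 2*o/(6 + o))
W(J) = -⅒
d(c, g) = 3
O = -1991/10 (O = -⅒ - 1*199 = -⅒ - 199 = -1991/10 ≈ -199.10)
O*(-2*(d(n(2), 0) + 0)) = -(-1991)*(3 + 0)/5 = -(-1991)*3/5 = -1991/10*(-6) = 5973/5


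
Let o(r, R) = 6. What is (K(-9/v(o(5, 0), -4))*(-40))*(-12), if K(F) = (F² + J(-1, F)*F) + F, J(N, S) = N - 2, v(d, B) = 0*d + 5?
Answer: 16416/5 ≈ 3283.2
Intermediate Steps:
v(d, B) = 5 (v(d, B) = 0 + 5 = 5)
J(N, S) = -2 + N
K(F) = F² - 2*F (K(F) = (F² + (-2 - 1)*F) + F = (F² - 3*F) + F = F² - 2*F)
(K(-9/v(o(5, 0), -4))*(-40))*(-12) = (((-9/5)*(-2 - 9/5))*(-40))*(-12) = (((-9*⅕)*(-2 - 9*⅕))*(-40))*(-12) = (-9*(-2 - 9/5)/5*(-40))*(-12) = (-9/5*(-19/5)*(-40))*(-12) = ((171/25)*(-40))*(-12) = -1368/5*(-12) = 16416/5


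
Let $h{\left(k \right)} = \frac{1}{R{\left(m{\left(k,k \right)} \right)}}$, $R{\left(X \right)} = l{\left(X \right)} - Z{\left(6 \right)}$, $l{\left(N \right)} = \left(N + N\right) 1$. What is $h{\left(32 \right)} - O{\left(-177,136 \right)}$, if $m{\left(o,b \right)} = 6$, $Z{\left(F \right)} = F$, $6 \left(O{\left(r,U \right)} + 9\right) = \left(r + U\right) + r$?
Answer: $\frac{91}{2} \approx 45.5$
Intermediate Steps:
$O{\left(r,U \right)} = -9 + \frac{r}{3} + \frac{U}{6}$ ($O{\left(r,U \right)} = -9 + \frac{\left(r + U\right) + r}{6} = -9 + \frac{\left(U + r\right) + r}{6} = -9 + \frac{U + 2 r}{6} = -9 + \left(\frac{r}{3} + \frac{U}{6}\right) = -9 + \frac{r}{3} + \frac{U}{6}$)
$l{\left(N \right)} = 2 N$ ($l{\left(N \right)} = 2 N 1 = 2 N$)
$R{\left(X \right)} = -6 + 2 X$ ($R{\left(X \right)} = 2 X - 6 = -6 + 2 X$)
$h{\left(k \right)} = \frac{1}{6}$ ($h{\left(k \right)} = \frac{1}{-6 + 2 \cdot 6} = \frac{1}{-6 + 12} = \frac{1}{6}$)
$h{\left(32 \right)} - O{\left(-177,136 \right)} = \frac{1}{6} - \left(-9 + \frac{1}{3} \left(-177\right) + \frac{1}{6} \cdot 136\right) = \frac{1}{6} - \left(-9 - 59 + \frac{68}{3}\right) = \frac{1}{6} - - \frac{136}{3} = \frac{1}{6} + \frac{136}{3} = \frac{91}{2}$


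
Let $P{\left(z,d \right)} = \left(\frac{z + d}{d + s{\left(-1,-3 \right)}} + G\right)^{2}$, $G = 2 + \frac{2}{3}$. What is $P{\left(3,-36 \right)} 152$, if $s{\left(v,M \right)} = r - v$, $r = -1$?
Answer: $\frac{35131}{18} \approx 1951.7$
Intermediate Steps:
$s{\left(v,M \right)} = -1 - v$
$G = \frac{8}{3}$ ($G = 2 + 2 \cdot \frac{1}{3} = 2 + \frac{2}{3} = \frac{8}{3} \approx 2.6667$)
$P{\left(z,d \right)} = \left(\frac{8}{3} + \frac{d + z}{d}\right)^{2}$ ($P{\left(z,d \right)} = \left(\frac{z + d}{d - 0} + \frac{8}{3}\right)^{2} = \left(\frac{d + z}{d + \left(-1 + 1\right)} + \frac{8}{3}\right)^{2} = \left(\frac{d + z}{d + 0} + \frac{8}{3}\right)^{2} = \left(\frac{d + z}{d} + \frac{8}{3}\right)^{2} = \left(\frac{8}{3} + \frac{d + z}{d}\right)^{2}$)
$P{\left(3,-36 \right)} 152 = \frac{\left(3 \cdot 3 + 11 \left(-36\right)\right)^{2}}{9 \cdot 1296} \cdot 152 = \frac{1}{9} \cdot \frac{1}{1296} \left(9 - 396\right)^{2} \cdot 152 = \frac{1}{9} \cdot \frac{1}{1296} \left(-387\right)^{2} \cdot 152 = \frac{1}{9} \cdot \frac{1}{1296} \cdot 149769 \cdot 152 = \frac{1849}{144} \cdot 152 = \frac{35131}{18}$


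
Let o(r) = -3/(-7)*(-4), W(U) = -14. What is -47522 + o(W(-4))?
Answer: -332666/7 ≈ -47524.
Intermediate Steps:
o(r) = -12/7 (o(r) = -3*(-⅐)*(-4) = (3/7)*(-4) = -12/7)
-47522 + o(W(-4)) = -47522 - 12/7 = -332666/7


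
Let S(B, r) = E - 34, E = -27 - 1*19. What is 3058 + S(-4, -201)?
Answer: 2978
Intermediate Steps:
E = -46 (E = -27 - 19 = -46)
S(B, r) = -80 (S(B, r) = -46 - 34 = -80)
3058 + S(-4, -201) = 3058 - 80 = 2978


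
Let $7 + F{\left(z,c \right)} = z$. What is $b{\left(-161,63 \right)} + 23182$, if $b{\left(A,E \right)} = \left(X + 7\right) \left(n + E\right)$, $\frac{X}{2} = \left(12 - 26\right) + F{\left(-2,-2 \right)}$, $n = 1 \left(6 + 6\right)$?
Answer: $20257$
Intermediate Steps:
$F{\left(z,c \right)} = -7 + z$
$n = 12$ ($n = 1 \cdot 12 = 12$)
$X = -46$ ($X = 2 \left(\left(12 - 26\right) - 9\right) = 2 \left(-14 - 9\right) = 2 \left(-23\right) = -46$)
$b{\left(A,E \right)} = -468 - 39 E$ ($b{\left(A,E \right)} = \left(-46 + 7\right) \left(12 + E\right) = - 39 \left(12 + E\right) = -468 - 39 E$)
$b{\left(-161,63 \right)} + 23182 = \left(-468 - 2457\right) + 23182 = -2925 + 23182 = 20257$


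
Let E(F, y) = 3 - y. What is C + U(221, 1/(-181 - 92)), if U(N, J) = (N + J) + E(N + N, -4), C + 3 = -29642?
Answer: -8030842/273 ≈ -29417.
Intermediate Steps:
C = -29645 (C = -3 - 29642 = -29645)
U(N, J) = 7 + J + N (U(N, J) = (N + J) + (3 - 1*(-4)) = (J + N) + (3 + 4) = (J + N) + 7 = 7 + J + N)
C + U(221, 1/(-181 - 92)) = -29645 + (7 + 1/(-181 - 92) + 221) = -29645 + (7 + 1/(-273) + 221) = -29645 + (7 - 1/273 + 221) = -29645 + 62243/273 = -8030842/273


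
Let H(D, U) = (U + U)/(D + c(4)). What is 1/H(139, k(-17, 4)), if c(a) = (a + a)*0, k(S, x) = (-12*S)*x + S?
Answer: 139/1598 ≈ 0.086984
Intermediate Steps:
k(S, x) = S - 12*S*x (k(S, x) = -12*S*x + S = S - 12*S*x)
c(a) = 0 (c(a) = (2*a)*0 = 0)
H(D, U) = 2*U/D (H(D, U) = (U + U)/(D + 0) = (2*U)/D = 2*U/D)
1/H(139, k(-17, 4)) = 1/(2*(-17*(1 - 12*4))/139) = 1/(2*(-17*(1 - 48))*(1/139)) = 1/(2*(-17*(-47))*(1/139)) = 1/(2*799*(1/139)) = 1/(1598/139) = 139/1598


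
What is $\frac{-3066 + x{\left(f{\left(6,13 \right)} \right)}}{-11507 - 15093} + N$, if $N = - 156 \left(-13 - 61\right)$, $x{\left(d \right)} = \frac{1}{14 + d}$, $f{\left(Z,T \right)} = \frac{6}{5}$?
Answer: $\frac{23337583411}{2021600} \approx 11544.0$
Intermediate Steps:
$f{\left(Z,T \right)} = \frac{6}{5}$ ($f{\left(Z,T \right)} = 6 \cdot \frac{1}{5} = \frac{6}{5}$)
$N = 11544$ ($N = - 156 \left(-13 - 61\right) = \left(-156\right) \left(-74\right) = 11544$)
$\frac{-3066 + x{\left(f{\left(6,13 \right)} \right)}}{-11507 - 15093} + N = \frac{-3066 + \frac{1}{14 + \frac{6}{5}}}{-11507 - 15093} + 11544 = \frac{-3066 + \frac{1}{\frac{76}{5}}}{-26600} + 11544 = \left(-3066 + \frac{5}{76}\right) \left(- \frac{1}{26600}\right) + 11544 = \left(- \frac{233011}{76}\right) \left(- \frac{1}{26600}\right) + 11544 = \frac{233011}{2021600} + 11544 = \frac{23337583411}{2021600}$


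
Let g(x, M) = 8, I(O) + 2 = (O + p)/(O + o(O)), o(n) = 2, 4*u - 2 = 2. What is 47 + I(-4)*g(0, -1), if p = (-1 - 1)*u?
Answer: 55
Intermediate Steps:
u = 1 (u = 1/2 + (1/4)*2 = 1/2 + 1/2 = 1)
p = -2 (p = (-1 - 1)*1 = -2*1 = -2)
I(O) = -2 + (-2 + O)/(2 + O) (I(O) = -2 + (O - 2)/(O + 2) = -2 + (-2 + O)/(2 + O))
47 + I(-4)*g(0, -1) = 47 + ((-6 - 1*(-4))/(2 - 4))*8 = 47 + ((-6 + 4)/(-2))*8 = 47 - 1/2*(-2)*8 = 47 + 1*8 = 47 + 8 = 55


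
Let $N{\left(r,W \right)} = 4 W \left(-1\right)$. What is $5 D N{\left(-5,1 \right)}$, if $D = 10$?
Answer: $-200$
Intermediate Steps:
$N{\left(r,W \right)} = - 4 W$
$5 D N{\left(-5,1 \right)} = 5 \cdot 10 \left(\left(-4\right) 1\right) = 50 \left(-4\right) = -200$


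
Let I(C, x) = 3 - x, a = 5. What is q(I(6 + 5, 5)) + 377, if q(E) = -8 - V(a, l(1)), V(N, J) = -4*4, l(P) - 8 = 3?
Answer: 385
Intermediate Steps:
l(P) = 11 (l(P) = 8 + 3 = 11)
V(N, J) = -16
q(E) = 8 (q(E) = -8 - 1*(-16) = -8 + 16 = 8)
q(I(6 + 5, 5)) + 377 = 8 + 377 = 385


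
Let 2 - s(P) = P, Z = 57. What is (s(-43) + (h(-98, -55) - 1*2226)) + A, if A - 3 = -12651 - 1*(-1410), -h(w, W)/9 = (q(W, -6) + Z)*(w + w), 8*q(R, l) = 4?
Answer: 88011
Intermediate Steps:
s(P) = 2 - P
q(R, l) = ½ (q(R, l) = (⅛)*4 = ½)
h(w, W) = -1035*w (h(w, W) = -9*(½ + 57)*(w + w) = -1035*2*w/2 = -1035*w)
A = -11238 (A = 3 + (-12651 - 1*(-1410)) = 3 + (-12651 + 1410) = 3 - 11241 = -11238)
(s(-43) + (h(-98, -55) - 1*2226)) + A = ((2 - 1*(-43)) + (-1035*(-98) - 1*2226)) - 11238 = ((2 + 43) + (101430 - 2226)) - 11238 = (45 + 99204) - 11238 = 99249 - 11238 = 88011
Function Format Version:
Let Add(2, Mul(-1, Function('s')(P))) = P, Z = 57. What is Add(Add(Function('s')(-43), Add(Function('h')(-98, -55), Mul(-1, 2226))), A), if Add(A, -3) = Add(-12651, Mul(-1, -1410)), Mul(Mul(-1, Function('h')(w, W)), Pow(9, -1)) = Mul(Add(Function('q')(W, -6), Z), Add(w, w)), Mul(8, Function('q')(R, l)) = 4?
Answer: 88011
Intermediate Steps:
Function('s')(P) = Add(2, Mul(-1, P))
Function('q')(R, l) = Rational(1, 2) (Function('q')(R, l) = Mul(Rational(1, 8), 4) = Rational(1, 2))
Function('h')(w, W) = Mul(-1035, w) (Function('h')(w, W) = Mul(-9, Mul(Add(Rational(1, 2), 57), Add(w, w))) = Mul(-9, Mul(Rational(115, 2), Mul(2, w))) = Mul(-9, Mul(115, w)) = Mul(-1035, w))
A = -11238 (A = Add(3, Add(-12651, Mul(-1, -1410))) = Add(3, Add(-12651, 1410)) = Add(3, -11241) = -11238)
Add(Add(Function('s')(-43), Add(Function('h')(-98, -55), Mul(-1, 2226))), A) = Add(Add(Add(2, Mul(-1, -43)), Add(Mul(-1035, -98), Mul(-1, 2226))), -11238) = Add(Add(Add(2, 43), Add(101430, -2226)), -11238) = Add(Add(45, 99204), -11238) = Add(99249, -11238) = 88011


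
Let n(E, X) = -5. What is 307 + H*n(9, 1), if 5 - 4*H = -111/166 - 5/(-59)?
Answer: 11753587/39176 ≈ 300.02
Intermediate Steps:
H = 54689/39176 (H = 5/4 - (-111/166 - 5/(-59))/4 = 5/4 - (-111*1/166 - 5*(-1/59))/4 = 5/4 - (-111/166 + 5/59)/4 = 5/4 - 1/4*(-5719/9794) = 5/4 + 5719/39176 = 54689/39176 ≈ 1.3960)
307 + H*n(9, 1) = 307 + (54689/39176)*(-5) = 307 - 273445/39176 = 11753587/39176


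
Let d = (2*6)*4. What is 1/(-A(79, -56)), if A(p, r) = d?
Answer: -1/48 ≈ -0.020833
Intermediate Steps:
d = 48 (d = 12*4 = 48)
A(p, r) = 48
1/(-A(79, -56)) = 1/(-1*48) = 1/(-48) = -1/48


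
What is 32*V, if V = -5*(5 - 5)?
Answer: 0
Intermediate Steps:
V = 0 (V = -5*0 = 0)
32*V = 32*0 = 0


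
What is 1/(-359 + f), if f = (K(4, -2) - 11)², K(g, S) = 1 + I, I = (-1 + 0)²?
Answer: -1/278 ≈ -0.0035971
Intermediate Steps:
I = 1 (I = (-1)² = 1)
K(g, S) = 2 (K(g, S) = 1 + 1 = 2)
f = 81 (f = (2 - 11)² = (-9)² = 81)
1/(-359 + f) = 1/(-359 + 81) = 1/(-278) = -1/278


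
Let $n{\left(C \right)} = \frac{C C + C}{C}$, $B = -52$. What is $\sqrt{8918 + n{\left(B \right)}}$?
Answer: $\sqrt{8867} \approx 94.165$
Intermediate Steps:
$n{\left(C \right)} = \frac{C + C^{2}}{C}$ ($n{\left(C \right)} = \frac{C^{2} + C}{C} = \frac{C + C^{2}}{C}$)
$\sqrt{8918 + n{\left(B \right)}} = \sqrt{8918 + \left(1 - 52\right)} = \sqrt{8918 - 51} = \sqrt{8867}$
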